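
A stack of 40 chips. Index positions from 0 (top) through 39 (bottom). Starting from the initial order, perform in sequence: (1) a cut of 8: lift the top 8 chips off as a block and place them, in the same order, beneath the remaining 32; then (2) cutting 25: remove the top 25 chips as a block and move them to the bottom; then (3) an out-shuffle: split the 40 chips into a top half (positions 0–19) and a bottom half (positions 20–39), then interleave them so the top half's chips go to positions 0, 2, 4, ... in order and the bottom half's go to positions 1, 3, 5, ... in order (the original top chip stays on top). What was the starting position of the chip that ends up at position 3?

Undo the operations in reverse order, starting from position 3:
  undo op 3 (out-shuffle, from bottom half): 3 ← 21
  undo op 2 (cut 25): 21 ← 6
  undo op 1 (cut 8): 6 ← 14
So the chip at position 3 came from original position 14.

14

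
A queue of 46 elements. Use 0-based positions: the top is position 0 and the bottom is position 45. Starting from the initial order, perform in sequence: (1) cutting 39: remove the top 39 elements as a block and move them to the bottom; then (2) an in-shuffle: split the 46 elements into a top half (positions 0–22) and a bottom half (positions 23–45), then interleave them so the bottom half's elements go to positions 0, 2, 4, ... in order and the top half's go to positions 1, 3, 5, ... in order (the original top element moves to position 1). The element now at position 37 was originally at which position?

Undo the operations in reverse order, starting from position 37:
  undo op 2 (in-shuffle, from top half): 37 ← 18
  undo op 1 (cut 39): 18 ← 11
So the element at position 37 came from original position 11.

11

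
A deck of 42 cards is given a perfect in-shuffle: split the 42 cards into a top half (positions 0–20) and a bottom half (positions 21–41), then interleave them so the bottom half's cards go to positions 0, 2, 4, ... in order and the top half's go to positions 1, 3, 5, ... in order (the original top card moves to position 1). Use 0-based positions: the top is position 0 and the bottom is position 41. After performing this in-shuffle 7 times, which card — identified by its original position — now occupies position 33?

8

Work backwards from position 33, undoing one in-shuffle at a time:
33 ← 16 ← 29 ← 14 ← 28 ← 35 ← 17 ← 8
So the card now at position 33 started at position 8.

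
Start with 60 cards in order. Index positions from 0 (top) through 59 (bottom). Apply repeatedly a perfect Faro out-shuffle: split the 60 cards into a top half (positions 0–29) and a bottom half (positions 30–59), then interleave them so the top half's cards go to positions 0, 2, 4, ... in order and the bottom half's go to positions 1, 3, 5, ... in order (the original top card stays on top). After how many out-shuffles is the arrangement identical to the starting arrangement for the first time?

The out-shuffle permutes the 60 positions with cycle lengths [1, 1, 58].
Every card is home exactly when every cycle has completed a whole number of laps, i.e. after lcm(1, 58) = 58 out-shuffles.

58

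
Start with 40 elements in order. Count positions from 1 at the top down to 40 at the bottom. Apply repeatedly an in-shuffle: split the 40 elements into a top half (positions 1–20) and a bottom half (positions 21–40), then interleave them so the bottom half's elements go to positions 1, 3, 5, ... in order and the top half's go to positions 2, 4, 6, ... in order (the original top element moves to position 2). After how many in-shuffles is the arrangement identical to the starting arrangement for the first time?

20

The in-shuffle permutes the 40 positions with cycle lengths [20, 20].
Every element is home exactly when every cycle has completed a whole number of laps, i.e. after lcm(20) = 20 in-shuffles.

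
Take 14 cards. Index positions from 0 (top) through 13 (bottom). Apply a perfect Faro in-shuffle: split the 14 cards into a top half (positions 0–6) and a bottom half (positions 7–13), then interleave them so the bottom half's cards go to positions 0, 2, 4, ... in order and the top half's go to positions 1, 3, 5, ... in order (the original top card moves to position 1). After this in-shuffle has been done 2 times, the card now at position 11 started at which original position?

2

Work backwards from position 11, undoing one in-shuffle at a time:
11 ← 5 ← 2
So the card now at position 11 started at position 2.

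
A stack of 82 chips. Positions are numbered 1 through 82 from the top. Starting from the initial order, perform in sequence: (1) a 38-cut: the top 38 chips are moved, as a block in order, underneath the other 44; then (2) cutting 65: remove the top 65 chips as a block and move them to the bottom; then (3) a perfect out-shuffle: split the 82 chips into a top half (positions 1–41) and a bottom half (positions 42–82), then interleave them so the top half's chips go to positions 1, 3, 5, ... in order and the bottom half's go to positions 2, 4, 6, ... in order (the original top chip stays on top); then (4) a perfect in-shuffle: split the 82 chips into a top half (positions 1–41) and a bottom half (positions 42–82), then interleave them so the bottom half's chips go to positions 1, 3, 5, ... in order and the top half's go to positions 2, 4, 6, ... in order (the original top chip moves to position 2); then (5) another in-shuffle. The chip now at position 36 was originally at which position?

Undo the operations in reverse order, starting from position 36:
  undo op 5 (in-shuffle, from top half): 36 ← 18
  undo op 4 (in-shuffle, from top half): 18 ← 9
  undo op 3 (out-shuffle, from top half): 9 ← 5
  undo op 2 (cut 65): 5 ← 70
  undo op 1 (cut 38): 70 ← 26
So the chip at position 36 came from original position 26.

26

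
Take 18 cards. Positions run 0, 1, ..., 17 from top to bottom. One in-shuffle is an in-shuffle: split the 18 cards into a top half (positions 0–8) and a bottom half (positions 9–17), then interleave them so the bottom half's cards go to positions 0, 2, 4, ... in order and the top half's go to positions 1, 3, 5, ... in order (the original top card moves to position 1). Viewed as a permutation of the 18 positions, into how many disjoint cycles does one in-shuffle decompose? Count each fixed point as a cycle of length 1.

1

Trace each unvisited position around until it returns:
(0 1 3 7 15 12 ... len 18)
1 cycle in total.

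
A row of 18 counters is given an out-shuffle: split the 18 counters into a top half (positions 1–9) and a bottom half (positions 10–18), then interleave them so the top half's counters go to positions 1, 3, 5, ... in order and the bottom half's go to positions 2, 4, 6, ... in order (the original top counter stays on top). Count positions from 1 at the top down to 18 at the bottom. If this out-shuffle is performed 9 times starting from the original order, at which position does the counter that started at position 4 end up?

Track the counter's position through each out-shuffle:
4 → 7 → 13 → 8 → 15 → 12 → 6 → 11 → 4 → 7

7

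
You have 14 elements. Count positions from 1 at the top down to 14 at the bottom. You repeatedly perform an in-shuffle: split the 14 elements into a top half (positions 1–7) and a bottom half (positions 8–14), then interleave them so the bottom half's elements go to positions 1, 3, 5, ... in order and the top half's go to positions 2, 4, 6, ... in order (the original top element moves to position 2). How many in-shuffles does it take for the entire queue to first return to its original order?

The in-shuffle permutes the 14 positions with cycle lengths [2, 4, 4, 4].
Every element is home exactly when every cycle has completed a whole number of laps, i.e. after lcm(2, 4) = 4 in-shuffles.

4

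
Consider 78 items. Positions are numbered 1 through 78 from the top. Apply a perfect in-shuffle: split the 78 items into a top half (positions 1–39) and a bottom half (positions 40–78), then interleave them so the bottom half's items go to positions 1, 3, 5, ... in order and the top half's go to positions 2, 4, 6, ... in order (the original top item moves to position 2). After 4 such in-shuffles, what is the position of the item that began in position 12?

34

Track the item's position through each in-shuffle:
12 → 24 → 48 → 17 → 34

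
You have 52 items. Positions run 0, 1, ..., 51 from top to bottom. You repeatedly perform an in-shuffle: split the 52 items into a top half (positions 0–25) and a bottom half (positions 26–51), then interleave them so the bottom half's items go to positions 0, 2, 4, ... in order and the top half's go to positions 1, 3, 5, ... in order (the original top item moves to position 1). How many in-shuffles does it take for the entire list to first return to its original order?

52

The in-shuffle permutes the 52 positions with cycle lengths [52].
Every item is home exactly when every cycle has completed a whole number of laps, i.e. after lcm(52) = 52 in-shuffles.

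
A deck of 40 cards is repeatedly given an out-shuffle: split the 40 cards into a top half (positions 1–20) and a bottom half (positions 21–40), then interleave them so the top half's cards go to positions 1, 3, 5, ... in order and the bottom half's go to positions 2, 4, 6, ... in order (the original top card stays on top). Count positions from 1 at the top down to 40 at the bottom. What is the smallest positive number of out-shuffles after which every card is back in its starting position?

12

The out-shuffle permutes the 40 positions with cycle lengths [1, 1, 2, 12, 12, 12].
Every card is home exactly when every cycle has completed a whole number of laps, i.e. after lcm(1, 2, 12) = 12 out-shuffles.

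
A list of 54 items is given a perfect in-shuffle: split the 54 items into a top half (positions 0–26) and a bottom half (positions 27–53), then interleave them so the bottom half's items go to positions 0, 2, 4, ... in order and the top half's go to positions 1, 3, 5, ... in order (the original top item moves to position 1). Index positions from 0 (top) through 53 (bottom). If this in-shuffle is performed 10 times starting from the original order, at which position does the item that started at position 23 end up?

45

Track the item's position through each in-shuffle:
23 → 47 → 40 → 26 → 53 → 52 → 50 → 46 → 38 → 22 → 45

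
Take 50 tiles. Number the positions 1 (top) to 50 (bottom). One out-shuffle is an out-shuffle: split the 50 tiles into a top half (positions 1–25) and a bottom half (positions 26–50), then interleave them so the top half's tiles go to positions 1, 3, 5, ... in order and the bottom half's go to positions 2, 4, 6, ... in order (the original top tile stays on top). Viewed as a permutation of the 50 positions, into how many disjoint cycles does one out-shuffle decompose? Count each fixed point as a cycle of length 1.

6

Trace each unvisited position around until it returns:
(1) (2 3 5 9 17 33 ... len 21) (4 7 13 25 49 48 ... len 21) (8 15 29) (22 43 36) (50)
6 cycles in total.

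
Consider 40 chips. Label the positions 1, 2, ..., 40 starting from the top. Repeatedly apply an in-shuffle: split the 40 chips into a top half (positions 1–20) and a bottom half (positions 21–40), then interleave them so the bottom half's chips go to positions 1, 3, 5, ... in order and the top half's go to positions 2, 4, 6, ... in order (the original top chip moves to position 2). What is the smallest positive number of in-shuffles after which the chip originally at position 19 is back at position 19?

Follow position 19 under repeated in-shuffles:
19 → 38 → 35 → 29 → 17 → 34 → 27 → 13 → 26 → 11 → 22 → 3 → 6 → 12 → 24 → 7 → 14 → 28 → 15 → 30 → 19
It first returns after 20 in-shuffles.

20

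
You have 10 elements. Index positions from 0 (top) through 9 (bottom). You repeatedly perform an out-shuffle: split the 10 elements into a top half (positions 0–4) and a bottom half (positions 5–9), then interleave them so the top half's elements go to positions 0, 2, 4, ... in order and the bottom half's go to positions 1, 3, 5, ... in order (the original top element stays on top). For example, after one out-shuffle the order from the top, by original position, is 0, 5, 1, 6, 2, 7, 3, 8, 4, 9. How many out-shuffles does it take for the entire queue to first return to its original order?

The out-shuffle permutes the 10 positions with cycle lengths [1, 1, 2, 6].
Every element is home exactly when every cycle has completed a whole number of laps, i.e. after lcm(1, 2, 6) = 6 out-shuffles.

6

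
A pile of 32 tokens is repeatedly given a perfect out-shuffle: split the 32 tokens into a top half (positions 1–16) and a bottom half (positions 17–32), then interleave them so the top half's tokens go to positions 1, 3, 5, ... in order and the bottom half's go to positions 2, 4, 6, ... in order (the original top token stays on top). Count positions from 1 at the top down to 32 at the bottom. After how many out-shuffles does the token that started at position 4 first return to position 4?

Follow position 4 under repeated out-shuffles:
4 → 7 → 13 → 25 → 18 → 4
It first returns after 5 out-shuffles.

5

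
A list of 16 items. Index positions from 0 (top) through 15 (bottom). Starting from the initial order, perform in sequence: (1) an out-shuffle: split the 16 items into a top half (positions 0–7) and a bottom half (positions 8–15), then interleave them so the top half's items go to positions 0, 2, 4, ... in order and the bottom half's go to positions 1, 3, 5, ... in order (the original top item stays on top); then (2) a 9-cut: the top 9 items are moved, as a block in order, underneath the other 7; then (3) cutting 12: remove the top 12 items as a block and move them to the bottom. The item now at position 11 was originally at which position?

0

Undo the operations in reverse order, starting from position 11:
  undo op 3 (cut 12): 11 ← 7
  undo op 2 (cut 9): 7 ← 0
  undo op 1 (out-shuffle, from top half): 0 ← 0
So the item at position 11 came from original position 0.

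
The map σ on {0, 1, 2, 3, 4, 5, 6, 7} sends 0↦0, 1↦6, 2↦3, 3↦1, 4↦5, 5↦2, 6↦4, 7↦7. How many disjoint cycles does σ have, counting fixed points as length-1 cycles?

3

Cycle decomposition: (0) (1 6 4 5 2 3) (7).
3 cycles.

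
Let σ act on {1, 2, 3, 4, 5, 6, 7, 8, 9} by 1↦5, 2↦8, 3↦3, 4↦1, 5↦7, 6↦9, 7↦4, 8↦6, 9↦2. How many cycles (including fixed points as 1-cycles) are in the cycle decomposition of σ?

Cycle decomposition: (1 5 7 4) (2 8 6 9) (3).
3 cycles.

3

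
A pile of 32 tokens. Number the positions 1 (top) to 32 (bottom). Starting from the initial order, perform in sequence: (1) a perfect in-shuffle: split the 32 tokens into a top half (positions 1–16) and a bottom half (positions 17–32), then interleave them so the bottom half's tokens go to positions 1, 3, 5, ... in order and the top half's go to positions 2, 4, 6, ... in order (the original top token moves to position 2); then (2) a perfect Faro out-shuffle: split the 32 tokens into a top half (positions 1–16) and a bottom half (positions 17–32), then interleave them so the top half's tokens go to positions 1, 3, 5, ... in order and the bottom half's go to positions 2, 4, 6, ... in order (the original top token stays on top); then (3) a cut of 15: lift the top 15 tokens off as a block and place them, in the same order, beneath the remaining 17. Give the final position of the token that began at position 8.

Track the token from position 8 forward through each operation:
  after op 1 (in-shuffle): 8 → 16
  after op 2 (out-shuffle): 16 → 31
  after op 3 (cut 15): 31 → 16

16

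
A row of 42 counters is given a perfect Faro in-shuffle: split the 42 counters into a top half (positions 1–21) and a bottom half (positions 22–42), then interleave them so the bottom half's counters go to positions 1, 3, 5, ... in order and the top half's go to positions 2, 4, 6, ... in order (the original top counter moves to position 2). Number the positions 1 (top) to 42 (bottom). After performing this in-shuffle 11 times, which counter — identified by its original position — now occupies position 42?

Work backwards from position 42, undoing one in-shuffle at a time:
42 ← 21 ← 32 ← 16 ← 8 ← 4 ← 2 ← 1 ← 22 ← 11 ← 27 ← 35
So the counter now at position 42 started at position 35.

35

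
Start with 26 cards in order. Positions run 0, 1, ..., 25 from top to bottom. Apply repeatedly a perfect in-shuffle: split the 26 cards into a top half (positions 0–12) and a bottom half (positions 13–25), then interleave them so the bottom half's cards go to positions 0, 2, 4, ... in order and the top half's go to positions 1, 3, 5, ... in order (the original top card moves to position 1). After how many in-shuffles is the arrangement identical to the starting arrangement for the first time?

The in-shuffle permutes the 26 positions with cycle lengths [2, 6, 18].
Every card is home exactly when every cycle has completed a whole number of laps, i.e. after lcm(2, 6, 18) = 18 in-shuffles.

18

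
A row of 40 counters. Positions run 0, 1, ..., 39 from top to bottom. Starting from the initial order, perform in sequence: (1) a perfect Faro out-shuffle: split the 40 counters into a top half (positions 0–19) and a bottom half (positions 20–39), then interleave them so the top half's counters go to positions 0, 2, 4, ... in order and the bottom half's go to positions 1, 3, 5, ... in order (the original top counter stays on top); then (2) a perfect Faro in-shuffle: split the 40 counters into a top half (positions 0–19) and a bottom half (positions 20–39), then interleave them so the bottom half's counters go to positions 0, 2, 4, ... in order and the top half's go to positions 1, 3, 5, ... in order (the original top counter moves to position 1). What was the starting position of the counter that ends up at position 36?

Undo the operations in reverse order, starting from position 36:
  undo op 2 (in-shuffle, from bottom half): 36 ← 38
  undo op 1 (out-shuffle, from top half): 38 ← 19
So the counter at position 36 came from original position 19.

19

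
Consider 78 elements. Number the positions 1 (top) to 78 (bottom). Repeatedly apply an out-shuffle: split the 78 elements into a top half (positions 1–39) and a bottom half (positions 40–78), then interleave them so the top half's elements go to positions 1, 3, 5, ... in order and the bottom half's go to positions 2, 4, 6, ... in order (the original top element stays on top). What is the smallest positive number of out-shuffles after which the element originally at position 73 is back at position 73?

Follow position 73 under repeated out-shuffles:
73 → 68 → 58 → 38 → 75 → 72 → 66 → 54 → ... → 73 (length 30)
It first returns after 30 out-shuffles.

30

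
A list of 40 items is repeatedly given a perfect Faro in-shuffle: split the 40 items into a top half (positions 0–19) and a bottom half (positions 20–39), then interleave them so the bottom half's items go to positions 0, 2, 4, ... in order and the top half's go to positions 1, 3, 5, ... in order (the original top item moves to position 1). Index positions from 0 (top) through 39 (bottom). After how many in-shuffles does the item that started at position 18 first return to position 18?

Follow position 18 under repeated in-shuffles:
18 → 37 → 34 → 28 → 16 → 33 → 26 → 12 → 25 → 10 → 21 → 2 → 5 → 11 → 23 → 6 → 13 → 27 → 14 → 29 → 18
It first returns after 20 in-shuffles.

20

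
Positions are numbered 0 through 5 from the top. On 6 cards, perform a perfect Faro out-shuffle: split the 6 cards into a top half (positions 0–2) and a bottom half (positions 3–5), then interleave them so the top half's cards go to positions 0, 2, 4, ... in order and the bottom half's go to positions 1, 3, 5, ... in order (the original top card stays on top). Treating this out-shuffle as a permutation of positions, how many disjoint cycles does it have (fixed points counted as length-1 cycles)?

3

Trace each unvisited position around until it returns:
(0) (1 2 4 3) (5)
3 cycles in total.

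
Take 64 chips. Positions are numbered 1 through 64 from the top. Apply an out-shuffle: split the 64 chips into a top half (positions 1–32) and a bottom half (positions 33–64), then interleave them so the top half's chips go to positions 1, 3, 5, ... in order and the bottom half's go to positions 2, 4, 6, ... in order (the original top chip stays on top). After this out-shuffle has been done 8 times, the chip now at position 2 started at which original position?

17

Work backwards from position 2, undoing one out-shuffle at a time:
2 ← 33 ← 17 ← 9 ← 5 ← 3 ← 2 ← 33 ← 17
So the chip now at position 2 started at position 17.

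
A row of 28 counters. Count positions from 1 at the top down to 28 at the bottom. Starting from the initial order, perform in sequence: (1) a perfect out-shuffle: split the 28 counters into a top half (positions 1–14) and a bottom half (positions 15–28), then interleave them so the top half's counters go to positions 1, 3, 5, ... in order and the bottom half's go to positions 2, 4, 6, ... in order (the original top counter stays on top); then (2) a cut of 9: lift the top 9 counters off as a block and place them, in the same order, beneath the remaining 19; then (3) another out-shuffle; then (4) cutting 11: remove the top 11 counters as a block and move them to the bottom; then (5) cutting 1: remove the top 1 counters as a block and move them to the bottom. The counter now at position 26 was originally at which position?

Undo the operations in reverse order, starting from position 26:
  undo op 5 (cut 1): 26 ← 27
  undo op 4 (cut 11): 27 ← 10
  undo op 3 (out-shuffle, from bottom half): 10 ← 19
  undo op 2 (cut 9): 19 ← 28
  undo op 1 (out-shuffle, from bottom half): 28 ← 28
So the counter at position 26 came from original position 28.

28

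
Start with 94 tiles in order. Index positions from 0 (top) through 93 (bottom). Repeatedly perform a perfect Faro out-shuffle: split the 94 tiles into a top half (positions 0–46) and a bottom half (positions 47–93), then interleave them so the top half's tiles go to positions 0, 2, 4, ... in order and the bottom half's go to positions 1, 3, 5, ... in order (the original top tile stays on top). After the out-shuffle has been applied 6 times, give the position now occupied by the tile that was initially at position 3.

6

Track the tile's position through each out-shuffle:
3 → 6 → 12 → 24 → 48 → 3 → 6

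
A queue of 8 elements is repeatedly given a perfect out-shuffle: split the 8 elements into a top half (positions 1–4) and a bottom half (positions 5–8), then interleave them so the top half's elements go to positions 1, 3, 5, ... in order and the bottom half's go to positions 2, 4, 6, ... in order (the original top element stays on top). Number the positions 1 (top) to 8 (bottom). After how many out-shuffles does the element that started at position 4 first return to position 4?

3

Follow position 4 under repeated out-shuffles:
4 → 7 → 6 → 4
It first returns after 3 out-shuffles.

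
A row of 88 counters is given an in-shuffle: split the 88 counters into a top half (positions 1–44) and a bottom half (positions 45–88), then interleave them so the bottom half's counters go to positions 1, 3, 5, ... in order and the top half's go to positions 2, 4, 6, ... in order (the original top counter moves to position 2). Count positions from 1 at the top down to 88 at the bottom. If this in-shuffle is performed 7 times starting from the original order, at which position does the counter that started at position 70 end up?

60

Track the counter's position through each in-shuffle:
70 → 51 → 13 → 26 → 52 → 15 → 30 → 60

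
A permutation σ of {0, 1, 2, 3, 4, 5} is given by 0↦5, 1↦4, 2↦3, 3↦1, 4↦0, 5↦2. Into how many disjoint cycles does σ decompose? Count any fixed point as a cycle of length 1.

Cycle decomposition: (0 5 2 3 1 4).
1 cycle.

1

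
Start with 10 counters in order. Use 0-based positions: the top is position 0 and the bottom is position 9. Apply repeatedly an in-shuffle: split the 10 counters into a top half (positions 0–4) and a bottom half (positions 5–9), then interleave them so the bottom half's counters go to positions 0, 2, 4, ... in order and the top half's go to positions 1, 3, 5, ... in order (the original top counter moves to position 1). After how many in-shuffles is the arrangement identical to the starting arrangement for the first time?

10

The in-shuffle permutes the 10 positions with cycle lengths [10].
Every counter is home exactly when every cycle has completed a whole number of laps, i.e. after lcm(10) = 10 in-shuffles.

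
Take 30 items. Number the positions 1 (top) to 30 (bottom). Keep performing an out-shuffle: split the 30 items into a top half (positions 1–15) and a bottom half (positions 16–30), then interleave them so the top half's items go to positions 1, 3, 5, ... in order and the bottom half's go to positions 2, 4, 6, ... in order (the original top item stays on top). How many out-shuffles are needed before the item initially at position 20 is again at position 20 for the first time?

Follow position 20 under repeated out-shuffles:
20 → 10 → 19 → 8 → 15 → 29 → 28 → 26 → ... → 20 (length 28)
It first returns after 28 out-shuffles.

28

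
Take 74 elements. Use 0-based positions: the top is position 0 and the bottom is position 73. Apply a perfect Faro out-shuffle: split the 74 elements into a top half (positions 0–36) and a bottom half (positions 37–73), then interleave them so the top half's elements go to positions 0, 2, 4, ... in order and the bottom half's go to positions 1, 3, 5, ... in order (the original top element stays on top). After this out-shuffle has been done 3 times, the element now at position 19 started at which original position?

Work backwards from position 19, undoing one out-shuffle at a time:
19 ← 46 ← 23 ← 48
So the element now at position 19 started at position 48.

48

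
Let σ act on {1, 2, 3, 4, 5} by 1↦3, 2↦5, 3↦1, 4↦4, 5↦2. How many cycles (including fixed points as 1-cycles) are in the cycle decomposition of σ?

Cycle decomposition: (1 3) (2 5) (4).
3 cycles.

3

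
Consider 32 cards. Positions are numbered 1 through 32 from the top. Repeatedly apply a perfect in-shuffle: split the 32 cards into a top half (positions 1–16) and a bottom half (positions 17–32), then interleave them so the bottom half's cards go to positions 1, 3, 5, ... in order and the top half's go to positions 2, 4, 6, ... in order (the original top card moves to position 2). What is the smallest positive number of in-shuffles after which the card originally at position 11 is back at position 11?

2

Follow position 11 under repeated in-shuffles:
11 → 22 → 11
It first returns after 2 in-shuffles.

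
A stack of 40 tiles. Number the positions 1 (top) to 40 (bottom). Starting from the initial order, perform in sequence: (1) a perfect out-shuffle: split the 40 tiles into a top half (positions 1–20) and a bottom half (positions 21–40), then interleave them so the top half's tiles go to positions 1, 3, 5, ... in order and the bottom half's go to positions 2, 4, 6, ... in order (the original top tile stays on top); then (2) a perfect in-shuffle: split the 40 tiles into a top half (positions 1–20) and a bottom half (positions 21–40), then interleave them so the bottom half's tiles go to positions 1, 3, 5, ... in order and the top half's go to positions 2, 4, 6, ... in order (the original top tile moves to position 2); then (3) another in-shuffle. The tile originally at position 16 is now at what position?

1

Track the tile from position 16 forward through each operation:
  after op 1 (out-shuffle): 16 → 31
  after op 2 (in-shuffle): 31 → 21
  after op 3 (in-shuffle): 21 → 1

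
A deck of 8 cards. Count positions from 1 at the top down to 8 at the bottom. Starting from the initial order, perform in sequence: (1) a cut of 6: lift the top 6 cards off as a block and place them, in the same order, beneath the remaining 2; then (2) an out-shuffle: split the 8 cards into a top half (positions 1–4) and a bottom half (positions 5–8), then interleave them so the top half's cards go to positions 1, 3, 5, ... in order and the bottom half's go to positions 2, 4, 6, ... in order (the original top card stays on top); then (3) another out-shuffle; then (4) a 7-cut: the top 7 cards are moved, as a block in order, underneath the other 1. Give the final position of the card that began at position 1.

Track the card from position 1 forward through each operation:
  after op 1 (cut 6): 1 → 3
  after op 2 (out-shuffle): 3 → 5
  after op 3 (out-shuffle): 5 → 2
  after op 4 (cut 7): 2 → 3

3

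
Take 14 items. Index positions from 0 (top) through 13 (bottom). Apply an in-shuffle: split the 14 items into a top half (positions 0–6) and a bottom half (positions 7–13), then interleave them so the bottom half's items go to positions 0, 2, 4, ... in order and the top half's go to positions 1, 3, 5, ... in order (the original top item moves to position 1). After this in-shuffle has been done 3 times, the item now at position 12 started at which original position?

10

Work backwards from position 12, undoing one in-shuffle at a time:
12 ← 13 ← 6 ← 10
So the item now at position 12 started at position 10.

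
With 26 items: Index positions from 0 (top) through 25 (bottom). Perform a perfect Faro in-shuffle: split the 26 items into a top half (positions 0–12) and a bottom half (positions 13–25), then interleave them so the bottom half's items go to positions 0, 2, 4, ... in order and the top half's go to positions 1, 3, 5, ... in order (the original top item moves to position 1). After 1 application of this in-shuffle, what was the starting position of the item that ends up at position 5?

2

Work backwards from position 5, undoing one in-shuffle at a time:
5 ← 2
So the item now at position 5 started at position 2.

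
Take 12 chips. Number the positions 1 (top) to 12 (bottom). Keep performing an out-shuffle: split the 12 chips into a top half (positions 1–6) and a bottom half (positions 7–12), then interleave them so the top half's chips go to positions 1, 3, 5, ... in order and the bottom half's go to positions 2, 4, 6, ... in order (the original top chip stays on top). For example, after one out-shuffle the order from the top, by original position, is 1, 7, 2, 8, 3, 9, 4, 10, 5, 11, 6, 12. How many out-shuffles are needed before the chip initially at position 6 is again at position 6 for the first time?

Follow position 6 under repeated out-shuffles:
6 → 11 → 10 → 8 → 4 → 7 → 2 → 3 → 5 → 9 → 6
It first returns after 10 out-shuffles.

10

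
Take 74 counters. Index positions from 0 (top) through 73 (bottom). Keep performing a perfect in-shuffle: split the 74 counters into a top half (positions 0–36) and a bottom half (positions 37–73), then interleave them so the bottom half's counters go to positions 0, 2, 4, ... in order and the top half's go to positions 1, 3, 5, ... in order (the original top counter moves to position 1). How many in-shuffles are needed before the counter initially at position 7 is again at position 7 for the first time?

20

Follow position 7 under repeated in-shuffles:
7 → 15 → 31 → 63 → 52 → 30 → 61 → 48 → 22 → 45 → 16 → 33 → 67 → 60 → 46 → 18 → 37 → 0 → 1 → 3 → 7
It first returns after 20 in-shuffles.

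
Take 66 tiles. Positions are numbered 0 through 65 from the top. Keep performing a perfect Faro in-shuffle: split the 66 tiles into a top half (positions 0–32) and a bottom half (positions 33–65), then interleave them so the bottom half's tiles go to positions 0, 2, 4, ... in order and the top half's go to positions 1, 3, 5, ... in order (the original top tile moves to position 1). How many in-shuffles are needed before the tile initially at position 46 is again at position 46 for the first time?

Follow position 46 under repeated in-shuffles:
46 → 26 → 53 → 40 → 14 → 29 → 59 → 52 → ... → 46 (length 66)
It first returns after 66 in-shuffles.

66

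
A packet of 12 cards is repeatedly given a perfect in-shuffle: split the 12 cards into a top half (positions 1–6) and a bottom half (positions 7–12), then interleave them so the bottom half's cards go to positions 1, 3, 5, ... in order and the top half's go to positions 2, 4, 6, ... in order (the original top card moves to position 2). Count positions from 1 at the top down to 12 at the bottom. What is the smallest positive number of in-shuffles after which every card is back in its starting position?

12

The in-shuffle permutes the 12 positions with cycle lengths [12].
Every card is home exactly when every cycle has completed a whole number of laps, i.e. after lcm(12) = 12 in-shuffles.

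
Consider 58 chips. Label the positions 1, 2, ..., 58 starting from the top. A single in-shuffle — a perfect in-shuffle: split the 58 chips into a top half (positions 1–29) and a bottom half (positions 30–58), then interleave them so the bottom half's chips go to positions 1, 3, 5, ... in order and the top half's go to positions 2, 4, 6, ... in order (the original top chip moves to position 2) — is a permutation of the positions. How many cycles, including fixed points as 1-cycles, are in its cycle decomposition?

1

Trace each unvisited position around until it returns:
(1 2 4 8 16 32 ... len 58)
1 cycle in total.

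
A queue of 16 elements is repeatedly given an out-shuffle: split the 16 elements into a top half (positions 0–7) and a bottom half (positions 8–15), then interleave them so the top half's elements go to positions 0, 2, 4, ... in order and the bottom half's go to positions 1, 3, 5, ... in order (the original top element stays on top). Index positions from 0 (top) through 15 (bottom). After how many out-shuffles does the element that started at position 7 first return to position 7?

4

Follow position 7 under repeated out-shuffles:
7 → 14 → 13 → 11 → 7
It first returns after 4 out-shuffles.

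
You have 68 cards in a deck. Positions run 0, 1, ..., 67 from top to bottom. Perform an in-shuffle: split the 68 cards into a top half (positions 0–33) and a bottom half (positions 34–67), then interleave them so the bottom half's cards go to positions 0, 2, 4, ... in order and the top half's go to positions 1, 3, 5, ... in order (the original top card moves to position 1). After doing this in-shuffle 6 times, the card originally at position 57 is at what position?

Track the card's position through each in-shuffle:
57 → 46 → 24 → 49 → 30 → 61 → 54

54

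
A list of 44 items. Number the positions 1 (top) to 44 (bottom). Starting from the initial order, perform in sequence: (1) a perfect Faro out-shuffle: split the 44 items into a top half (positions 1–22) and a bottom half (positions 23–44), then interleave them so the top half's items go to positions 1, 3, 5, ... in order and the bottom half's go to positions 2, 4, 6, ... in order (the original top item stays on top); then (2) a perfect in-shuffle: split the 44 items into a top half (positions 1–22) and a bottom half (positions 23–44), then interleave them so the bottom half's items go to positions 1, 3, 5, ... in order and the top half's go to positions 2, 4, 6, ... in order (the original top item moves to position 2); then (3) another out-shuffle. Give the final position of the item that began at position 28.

4

Track the item from position 28 forward through each operation:
  after op 1 (out-shuffle): 28 → 12
  after op 2 (in-shuffle): 12 → 24
  after op 3 (out-shuffle): 24 → 4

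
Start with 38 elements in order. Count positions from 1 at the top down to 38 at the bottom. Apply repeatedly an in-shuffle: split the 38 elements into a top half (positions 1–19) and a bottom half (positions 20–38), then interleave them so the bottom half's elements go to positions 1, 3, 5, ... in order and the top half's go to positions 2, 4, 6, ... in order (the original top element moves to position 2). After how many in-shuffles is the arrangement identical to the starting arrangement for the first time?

12

The in-shuffle permutes the 38 positions with cycle lengths [2, 12, 12, 12].
Every element is home exactly when every cycle has completed a whole number of laps, i.e. after lcm(2, 12) = 12 in-shuffles.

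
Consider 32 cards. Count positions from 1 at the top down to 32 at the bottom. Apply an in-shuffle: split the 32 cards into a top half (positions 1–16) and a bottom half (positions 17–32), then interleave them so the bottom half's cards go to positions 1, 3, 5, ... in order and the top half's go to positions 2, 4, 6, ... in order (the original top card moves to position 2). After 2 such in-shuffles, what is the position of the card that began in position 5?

Track the card's position through each in-shuffle:
5 → 10 → 20

20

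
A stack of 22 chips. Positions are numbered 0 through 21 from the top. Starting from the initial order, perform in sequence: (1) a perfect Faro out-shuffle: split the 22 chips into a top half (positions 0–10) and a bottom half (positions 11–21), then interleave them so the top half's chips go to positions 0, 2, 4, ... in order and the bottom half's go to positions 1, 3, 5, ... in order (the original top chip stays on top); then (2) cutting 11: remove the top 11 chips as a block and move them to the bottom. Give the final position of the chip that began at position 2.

Track the chip from position 2 forward through each operation:
  after op 1 (out-shuffle): 2 → 4
  after op 2 (cut 11): 4 → 15

15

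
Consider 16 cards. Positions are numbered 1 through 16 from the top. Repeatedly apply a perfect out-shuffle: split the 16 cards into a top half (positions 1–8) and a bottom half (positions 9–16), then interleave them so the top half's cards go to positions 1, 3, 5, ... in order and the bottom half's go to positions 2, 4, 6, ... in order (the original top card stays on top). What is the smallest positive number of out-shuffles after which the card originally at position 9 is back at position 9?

4

Follow position 9 under repeated out-shuffles:
9 → 2 → 3 → 5 → 9
It first returns after 4 out-shuffles.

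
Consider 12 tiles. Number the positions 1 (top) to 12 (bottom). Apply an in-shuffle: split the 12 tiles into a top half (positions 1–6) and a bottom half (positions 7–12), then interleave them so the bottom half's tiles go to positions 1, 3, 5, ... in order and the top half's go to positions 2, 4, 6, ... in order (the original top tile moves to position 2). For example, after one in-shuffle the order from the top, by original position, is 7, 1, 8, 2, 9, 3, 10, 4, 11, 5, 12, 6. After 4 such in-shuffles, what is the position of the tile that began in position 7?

8

Track the tile's position through each in-shuffle:
7 → 1 → 2 → 4 → 8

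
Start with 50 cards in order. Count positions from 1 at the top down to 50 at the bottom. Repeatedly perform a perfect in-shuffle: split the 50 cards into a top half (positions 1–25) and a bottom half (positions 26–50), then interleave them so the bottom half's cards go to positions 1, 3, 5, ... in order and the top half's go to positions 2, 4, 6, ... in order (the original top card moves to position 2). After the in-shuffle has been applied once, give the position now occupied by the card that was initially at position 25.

Track the card's position through each in-shuffle:
25 → 50

50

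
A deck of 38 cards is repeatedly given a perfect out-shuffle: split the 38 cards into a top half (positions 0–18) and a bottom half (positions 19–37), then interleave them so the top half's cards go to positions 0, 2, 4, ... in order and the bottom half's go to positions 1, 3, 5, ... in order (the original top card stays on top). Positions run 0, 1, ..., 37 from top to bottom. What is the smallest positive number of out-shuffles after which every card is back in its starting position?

36

The out-shuffle permutes the 38 positions with cycle lengths [1, 1, 36].
Every card is home exactly when every cycle has completed a whole number of laps, i.e. after lcm(1, 36) = 36 out-shuffles.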